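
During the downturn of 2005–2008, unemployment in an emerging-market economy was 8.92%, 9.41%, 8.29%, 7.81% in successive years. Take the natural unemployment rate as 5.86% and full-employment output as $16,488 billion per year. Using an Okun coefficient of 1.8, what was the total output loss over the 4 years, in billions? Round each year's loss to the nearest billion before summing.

$3,262 billion

Year 2005: gap = -1.8 × (8.92 - 5.86) = -5.508%, loss ≈ 16488 × 5.508/100 ≈ 908.
Year 2006: gap = -1.8 × (9.41 - 5.86) = -6.39%, loss ≈ 16488 × 6.39/100 ≈ 1054.
Year 2007: gap = -1.8 × (8.29 - 5.86) = -4.374%, loss ≈ 16488 × 4.374/100 ≈ 721.
Year 2008: gap = -1.8 × (7.81 - 5.86) = -3.51%, loss ≈ 16488 × 3.51/100 ≈ 579.
Total lost output = 908 + 1054 + 721 + 579 = 3262 billion.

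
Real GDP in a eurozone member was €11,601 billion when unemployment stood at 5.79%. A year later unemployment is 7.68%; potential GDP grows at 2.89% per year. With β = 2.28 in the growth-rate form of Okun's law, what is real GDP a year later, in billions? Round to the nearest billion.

€11,436 billion

Δu = 7.68 - 5.79 = 1.89 points.
Okun's law (growth form): g_Y = g_Y* - β × Δu = 2.89 - 2.28 × (1.89) = 2.89 - 4.3092 = -1.4192%.
Real GDP in the next year = 11601 × (1 - 1.4192/100) = 11601 × 0.985808 ≈ 11436 billion.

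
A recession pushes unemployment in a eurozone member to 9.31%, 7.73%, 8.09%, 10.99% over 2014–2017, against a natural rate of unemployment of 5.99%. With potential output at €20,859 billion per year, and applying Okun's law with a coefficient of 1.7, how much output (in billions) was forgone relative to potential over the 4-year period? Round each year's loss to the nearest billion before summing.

€4,312 billion

Year 2014: gap = -1.7 × (9.31 - 5.99) = -5.644%, loss ≈ 20859 × 5.644/100 ≈ 1177.
Year 2015: gap = -1.7 × (7.73 - 5.99) = -2.958%, loss ≈ 20859 × 2.958/100 ≈ 617.
Year 2016: gap = -1.7 × (8.09 - 5.99) = -3.57%, loss ≈ 20859 × 3.57/100 ≈ 745.
Year 2017: gap = -1.7 × (10.99 - 5.99) = -8.5%, loss ≈ 20859 × 8.5/100 ≈ 1773.
Total lost output = 1177 + 617 + 745 + 1773 = 4312 billion.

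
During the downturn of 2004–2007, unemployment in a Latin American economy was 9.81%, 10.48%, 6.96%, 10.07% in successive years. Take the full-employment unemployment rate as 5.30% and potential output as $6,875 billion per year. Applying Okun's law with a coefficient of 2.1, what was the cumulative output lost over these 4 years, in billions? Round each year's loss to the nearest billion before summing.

$2,328 billion

Year 2004: gap = -2.1 × (9.81 - 5.3) = -9.471%, loss ≈ 6875 × 9.471/100 ≈ 651.
Year 2005: gap = -2.1 × (10.48 - 5.3) = -10.878%, loss ≈ 6875 × 10.878/100 ≈ 748.
Year 2006: gap = -2.1 × (6.96 - 5.3) = -3.486%, loss ≈ 6875 × 3.486/100 ≈ 240.
Year 2007: gap = -2.1 × (10.07 - 5.3) = -10.017%, loss ≈ 6875 × 10.017/100 ≈ 689.
Total lost output = 651 + 748 + 240 + 689 = 2328 billion.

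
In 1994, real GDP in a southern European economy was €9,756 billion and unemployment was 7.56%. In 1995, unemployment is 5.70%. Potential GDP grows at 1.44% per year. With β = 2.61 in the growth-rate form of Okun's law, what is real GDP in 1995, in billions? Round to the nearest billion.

€10,370 billion

Δu = 5.7 - 7.56 = -1.86 points.
Okun's law (growth form): g_Y = g_Y* - β × Δu = 1.44 - 2.61 × (-1.86) = 1.44 + 4.8546 = 6.2946%.
Real GDP in the next year = 9756 × (1 + 6.2946/100) = 9756 × 1.062946 ≈ 10370 billion.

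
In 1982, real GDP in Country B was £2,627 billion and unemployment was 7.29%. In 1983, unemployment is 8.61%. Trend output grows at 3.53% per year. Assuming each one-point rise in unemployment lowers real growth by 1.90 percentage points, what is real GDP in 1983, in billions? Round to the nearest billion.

Δu = 8.61 - 7.29 = 1.32 points.
Okun's law (growth form): g_Y = g_Y* - β × Δu = 3.53 - 1.90 × (1.32) = 3.53 - 2.508 = 1.022%.
Real GDP in the next year = 2627 × (1 + 1.022/100) = 2627 × 1.01022 ≈ 2654 billion.

£2,654 billion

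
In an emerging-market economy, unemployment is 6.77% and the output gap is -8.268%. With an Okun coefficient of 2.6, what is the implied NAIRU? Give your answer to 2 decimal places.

3.59%

From Okun's law, u - u* = -(output gap)/β = -(-8.268)/2.6 = 3.18 points.
So u* = 6.77 - 3.18 = 3.59%.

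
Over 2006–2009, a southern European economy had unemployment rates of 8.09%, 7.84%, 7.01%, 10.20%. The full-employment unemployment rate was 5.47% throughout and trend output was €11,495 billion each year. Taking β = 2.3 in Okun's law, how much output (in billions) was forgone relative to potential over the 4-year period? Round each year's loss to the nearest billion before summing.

Year 2006: gap = -2.3 × (8.09 - 5.47) = -6.026%, loss ≈ 11495 × 6.026/100 ≈ 693.
Year 2007: gap = -2.3 × (7.84 - 5.47) = -5.451%, loss ≈ 11495 × 5.451/100 ≈ 627.
Year 2008: gap = -2.3 × (7.01 - 5.47) = -3.542%, loss ≈ 11495 × 3.542/100 ≈ 407.
Year 2009: gap = -2.3 × (10.2 - 5.47) = -10.879%, loss ≈ 11495 × 10.879/100 ≈ 1251.
Total lost output = 693 + 627 + 407 + 1251 = 2978 billion.

€2,978 billion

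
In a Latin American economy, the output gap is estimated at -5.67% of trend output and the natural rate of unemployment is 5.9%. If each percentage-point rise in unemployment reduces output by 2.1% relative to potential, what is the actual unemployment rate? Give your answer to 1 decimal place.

From Okun's law, u - u* = -(output gap)/β = -(-5.67)/2.1 = 2.7 points.
So u = 5.9 + 2.7 = 8.6%.

8.6%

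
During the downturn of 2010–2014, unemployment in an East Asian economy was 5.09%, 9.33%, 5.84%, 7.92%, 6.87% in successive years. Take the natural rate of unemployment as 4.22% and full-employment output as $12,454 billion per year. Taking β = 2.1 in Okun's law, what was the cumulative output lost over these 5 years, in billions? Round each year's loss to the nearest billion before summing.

$3,649 billion

Year 2010: gap = -2.1 × (5.09 - 4.22) = -1.827%, loss ≈ 12454 × 1.827/100 ≈ 228.
Year 2011: gap = -2.1 × (9.33 - 4.22) = -10.731%, loss ≈ 12454 × 10.731/100 ≈ 1336.
Year 2012: gap = -2.1 × (5.84 - 4.22) = -3.402%, loss ≈ 12454 × 3.402/100 ≈ 424.
Year 2013: gap = -2.1 × (7.92 - 4.22) = -7.77%, loss ≈ 12454 × 7.77/100 ≈ 968.
Year 2014: gap = -2.1 × (6.87 - 4.22) = -5.565%, loss ≈ 12454 × 5.565/100 ≈ 693.
Total lost output = 228 + 1336 + 424 + 968 + 693 = 3649 billion.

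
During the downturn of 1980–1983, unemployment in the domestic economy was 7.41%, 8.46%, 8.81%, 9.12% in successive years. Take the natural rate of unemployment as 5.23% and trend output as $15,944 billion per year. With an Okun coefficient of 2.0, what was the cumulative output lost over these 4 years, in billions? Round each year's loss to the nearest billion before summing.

$4,107 billion

Year 1980: gap = -2.0 × (7.41 - 5.23) = -4.36%, loss ≈ 15944 × 4.36/100 ≈ 695.
Year 1981: gap = -2.0 × (8.46 - 5.23) = -6.46%, loss ≈ 15944 × 6.46/100 ≈ 1030.
Year 1982: gap = -2.0 × (8.81 - 5.23) = -7.16%, loss ≈ 15944 × 7.16/100 ≈ 1142.
Year 1983: gap = -2.0 × (9.12 - 5.23) = -7.78%, loss ≈ 15944 × 7.78/100 ≈ 1240.
Total lost output = 695 + 1030 + 1142 + 1240 = 4107 billion.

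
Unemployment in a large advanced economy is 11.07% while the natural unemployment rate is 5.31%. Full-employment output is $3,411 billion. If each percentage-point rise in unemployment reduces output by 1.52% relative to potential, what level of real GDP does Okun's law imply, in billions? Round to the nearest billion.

Unemployment gap = 11.07 - 5.31 = 5.76 points, so the output gap is -1.52 × 5.76 = -8.7552%.
Actual GDP = 3411 × (1 - 8.7552/100) = 3411 × 0.912448 ≈ 3112 billion.

$3,112 billion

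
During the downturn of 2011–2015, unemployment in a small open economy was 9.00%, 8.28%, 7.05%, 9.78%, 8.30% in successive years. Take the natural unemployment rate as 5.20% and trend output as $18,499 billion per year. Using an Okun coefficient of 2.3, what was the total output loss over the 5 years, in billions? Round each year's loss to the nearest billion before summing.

$6,982 billion

Year 2011: gap = -2.3 × (9 - 5.2) = -8.74%, loss ≈ 18499 × 8.74/100 ≈ 1617.
Year 2012: gap = -2.3 × (8.28 - 5.2) = -7.084%, loss ≈ 18499 × 7.084/100 ≈ 1310.
Year 2013: gap = -2.3 × (7.05 - 5.2) = -4.255%, loss ≈ 18499 × 4.255/100 ≈ 787.
Year 2014: gap = -2.3 × (9.78 - 5.2) = -10.534%, loss ≈ 18499 × 10.534/100 ≈ 1949.
Year 2015: gap = -2.3 × (8.3 - 5.2) = -7.13%, loss ≈ 18499 × 7.13/100 ≈ 1319.
Total lost output = 1617 + 1310 + 787 + 1949 + 1319 = 6982 billion.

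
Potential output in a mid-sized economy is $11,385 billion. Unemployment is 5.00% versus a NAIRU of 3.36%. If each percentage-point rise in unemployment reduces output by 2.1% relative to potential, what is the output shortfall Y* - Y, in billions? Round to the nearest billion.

$392 billion

Output gap = -2.1 × (5 - 3.36) = -2.1 × 1.64 = -3.444%.
Actual GDP ≈ 11385 × 0.96556 ≈ 10993 billion, so the shortfall is 11385 - 10993 = 392 billion.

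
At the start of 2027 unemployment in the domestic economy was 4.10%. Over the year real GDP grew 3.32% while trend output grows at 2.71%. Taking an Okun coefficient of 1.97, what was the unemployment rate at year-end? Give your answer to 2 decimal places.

3.79%

Growth-rate Okun's law: g_Y = g_Y* - β × Δu, so Δu = (g_Y* - g_Y)/β.
Δu = (2.71 - 3.32)/1.97 = -0.61/1.97 = -0.31 percentage points.
Year-end unemployment = 4.1 - 0.31 = 3.79%.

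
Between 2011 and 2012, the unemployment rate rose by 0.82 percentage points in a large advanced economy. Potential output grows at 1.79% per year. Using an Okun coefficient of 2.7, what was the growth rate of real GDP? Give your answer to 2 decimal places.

-0.42%

Growth-rate Okun's law: g_Y = g_Y* - β × Δu.
g_Y = 1.79 - 2.7 × (0.82) = 1.79 - 2.214 = -0.424%, i.e. -0.42% to 2 d.p.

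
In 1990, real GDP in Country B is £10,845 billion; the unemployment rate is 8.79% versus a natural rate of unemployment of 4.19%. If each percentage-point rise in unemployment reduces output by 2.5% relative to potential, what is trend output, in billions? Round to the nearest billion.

Unemployment gap = 8.79 - 4.19 = 4.6 points, so output gap = -2.5 × 4.6 = -11.5%.
Since Y = Y* × (1 + gap/100), Y* = 10845/0.885 ≈ 12254 billion.

£12,254 billion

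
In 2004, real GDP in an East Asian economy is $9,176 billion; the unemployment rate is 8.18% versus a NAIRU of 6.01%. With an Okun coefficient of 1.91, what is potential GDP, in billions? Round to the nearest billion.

$9,573 billion

Unemployment gap = 8.18 - 6.01 = 2.17 points, so output gap = -1.91 × 2.17 = -4.1447%.
Since Y = Y* × (1 + gap/100), Y* = 9176/0.958553 ≈ 9573 billion.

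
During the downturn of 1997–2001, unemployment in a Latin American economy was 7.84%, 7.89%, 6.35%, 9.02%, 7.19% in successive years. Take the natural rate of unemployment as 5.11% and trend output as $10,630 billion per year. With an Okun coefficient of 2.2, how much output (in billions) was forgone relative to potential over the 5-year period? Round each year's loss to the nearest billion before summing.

Year 1997: gap = -2.2 × (7.84 - 5.11) = -6.006%, loss ≈ 10630 × 6.006/100 ≈ 638.
Year 1998: gap = -2.2 × (7.89 - 5.11) = -6.116%, loss ≈ 10630 × 6.116/100 ≈ 650.
Year 1999: gap = -2.2 × (6.35 - 5.11) = -2.728%, loss ≈ 10630 × 2.728/100 ≈ 290.
Year 2000: gap = -2.2 × (9.02 - 5.11) = -8.602%, loss ≈ 10630 × 8.602/100 ≈ 914.
Year 2001: gap = -2.2 × (7.19 - 5.11) = -4.576%, loss ≈ 10630 × 4.576/100 ≈ 486.
Total lost output = 638 + 650 + 290 + 914 + 486 = 2978 billion.

$2,978 billion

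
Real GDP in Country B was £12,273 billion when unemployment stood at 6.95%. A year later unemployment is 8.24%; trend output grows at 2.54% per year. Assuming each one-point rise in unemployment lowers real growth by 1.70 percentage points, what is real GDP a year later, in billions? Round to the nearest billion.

Δu = 8.24 - 6.95 = 1.29 points.
Okun's law (growth form): g_Y = g_Y* - β × Δu = 2.54 - 1.70 × (1.29) = 2.54 - 2.193 = 0.347%.
Real GDP in the next year = 12273 × (1 + 0.347/100) = 12273 × 1.00347 ≈ 12316 billion.

£12,316 billion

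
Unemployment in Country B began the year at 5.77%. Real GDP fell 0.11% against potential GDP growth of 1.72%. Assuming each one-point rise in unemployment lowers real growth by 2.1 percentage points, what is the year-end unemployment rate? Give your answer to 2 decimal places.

6.64%

Growth-rate Okun's law: g_Y = g_Y* - β × Δu, so Δu = (g_Y* - g_Y)/β.
Δu = (1.72 + 0.11)/2.1 = 1.83/2.1 = 0.87 percentage points.
Year-end unemployment = 5.77 + 0.87 = 6.64%.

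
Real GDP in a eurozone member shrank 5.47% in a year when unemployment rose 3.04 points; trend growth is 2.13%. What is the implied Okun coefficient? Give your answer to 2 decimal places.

β ≈ 2.50

Growth form: g_Y = g_Y* - β × Δu, so β = (g_Y* - g_Y)/Δu.
β = (2.13 + 5.47)/3.04 = 7.6/3.04 = 2.50.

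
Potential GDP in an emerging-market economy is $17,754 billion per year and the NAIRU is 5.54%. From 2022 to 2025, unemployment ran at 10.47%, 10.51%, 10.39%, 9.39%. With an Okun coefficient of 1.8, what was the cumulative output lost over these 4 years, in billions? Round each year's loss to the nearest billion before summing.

$5,943 billion

Year 2022: gap = -1.8 × (10.47 - 5.54) = -8.874%, loss ≈ 17754 × 8.874/100 ≈ 1575.
Year 2023: gap = -1.8 × (10.51 - 5.54) = -8.946%, loss ≈ 17754 × 8.946/100 ≈ 1588.
Year 2024: gap = -1.8 × (10.39 - 5.54) = -8.73%, loss ≈ 17754 × 8.73/100 ≈ 1550.
Year 2025: gap = -1.8 × (9.39 - 5.54) = -6.93%, loss ≈ 17754 × 6.93/100 ≈ 1230.
Total lost output = 1575 + 1588 + 1550 + 1230 = 5943 billion.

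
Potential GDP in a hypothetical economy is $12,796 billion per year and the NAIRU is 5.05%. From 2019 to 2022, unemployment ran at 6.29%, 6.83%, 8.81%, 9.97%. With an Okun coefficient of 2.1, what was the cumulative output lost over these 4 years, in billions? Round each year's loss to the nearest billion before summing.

Year 2019: gap = -2.1 × (6.29 - 5.05) = -2.604%, loss ≈ 12796 × 2.604/100 ≈ 333.
Year 2020: gap = -2.1 × (6.83 - 5.05) = -3.738%, loss ≈ 12796 × 3.738/100 ≈ 478.
Year 2021: gap = -2.1 × (8.81 - 5.05) = -7.896%, loss ≈ 12796 × 7.896/100 ≈ 1010.
Year 2022: gap = -2.1 × (9.97 - 5.05) = -10.332%, loss ≈ 12796 × 10.332/100 ≈ 1322.
Total lost output = 333 + 478 + 1010 + 1322 = 3143 billion.

$3,143 billion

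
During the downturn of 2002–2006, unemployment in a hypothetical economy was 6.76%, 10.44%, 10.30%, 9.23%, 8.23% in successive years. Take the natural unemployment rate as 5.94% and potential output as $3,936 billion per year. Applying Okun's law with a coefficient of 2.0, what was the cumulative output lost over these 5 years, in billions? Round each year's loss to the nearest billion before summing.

$1,201 billion

Year 2002: gap = -2.0 × (6.76 - 5.94) = -1.64%, loss ≈ 3936 × 1.64/100 ≈ 65.
Year 2003: gap = -2.0 × (10.44 - 5.94) = -9%, loss ≈ 3936 × 9/100 ≈ 354.
Year 2004: gap = -2.0 × (10.3 - 5.94) = -8.72%, loss ≈ 3936 × 8.72/100 ≈ 343.
Year 2005: gap = -2.0 × (9.23 - 5.94) = -6.58%, loss ≈ 3936 × 6.58/100 ≈ 259.
Year 2006: gap = -2.0 × (8.23 - 5.94) = -4.58%, loss ≈ 3936 × 4.58/100 ≈ 180.
Total lost output = 65 + 354 + 343 + 259 + 180 = 1201 billion.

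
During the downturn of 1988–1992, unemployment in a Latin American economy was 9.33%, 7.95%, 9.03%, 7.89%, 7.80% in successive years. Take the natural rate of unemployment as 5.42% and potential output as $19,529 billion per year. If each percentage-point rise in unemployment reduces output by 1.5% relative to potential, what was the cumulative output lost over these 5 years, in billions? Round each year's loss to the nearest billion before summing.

Year 1988: gap = -1.5 × (9.33 - 5.42) = -5.865%, loss ≈ 19529 × 5.865/100 ≈ 1145.
Year 1989: gap = -1.5 × (7.95 - 5.42) = -3.795%, loss ≈ 19529 × 3.795/100 ≈ 741.
Year 1990: gap = -1.5 × (9.03 - 5.42) = -5.415%, loss ≈ 19529 × 5.415/100 ≈ 1057.
Year 1991: gap = -1.5 × (7.89 - 5.42) = -3.705%, loss ≈ 19529 × 3.705/100 ≈ 724.
Year 1992: gap = -1.5 × (7.8 - 5.42) = -3.57%, loss ≈ 19529 × 3.57/100 ≈ 697.
Total lost output = 1145 + 741 + 1057 + 724 + 697 = 4364 billion.

$4,364 billion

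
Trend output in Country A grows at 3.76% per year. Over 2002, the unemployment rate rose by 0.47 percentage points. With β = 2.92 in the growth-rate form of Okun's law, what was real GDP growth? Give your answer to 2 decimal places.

Growth-rate Okun's law: g_Y = g_Y* - β × Δu.
g_Y = 3.76 - 2.92 × (0.47) = 3.76 - 1.3724 = 2.3876%, i.e. 2.39% to 2 d.p.

2.39%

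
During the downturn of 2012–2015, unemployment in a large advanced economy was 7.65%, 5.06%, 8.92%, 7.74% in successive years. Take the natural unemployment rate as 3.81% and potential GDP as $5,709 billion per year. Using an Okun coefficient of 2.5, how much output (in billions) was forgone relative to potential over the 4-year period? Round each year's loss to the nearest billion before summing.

Year 2012: gap = -2.5 × (7.65 - 3.81) = -9.6%, loss ≈ 5709 × 9.6/100 ≈ 548.
Year 2013: gap = -2.5 × (5.06 - 3.81) = -3.125%, loss ≈ 5709 × 3.125/100 ≈ 178.
Year 2014: gap = -2.5 × (8.92 - 3.81) = -12.775%, loss ≈ 5709 × 12.775/100 ≈ 729.
Year 2015: gap = -2.5 × (7.74 - 3.81) = -9.825%, loss ≈ 5709 × 9.825/100 ≈ 561.
Total lost output = 548 + 178 + 729 + 561 = 2016 billion.

$2,016 billion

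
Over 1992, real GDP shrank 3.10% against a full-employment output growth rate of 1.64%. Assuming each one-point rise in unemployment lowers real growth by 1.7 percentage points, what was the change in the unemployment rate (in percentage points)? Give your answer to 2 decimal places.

2.79 percentage points

Growth-rate Okun's law: g_Y = g_Y* - β × Δu, so Δu = (g_Y* - g_Y)/β.
Δu = (1.64 + 3.1)/1.7 = 4.74/1.7 = 2.79 percentage points.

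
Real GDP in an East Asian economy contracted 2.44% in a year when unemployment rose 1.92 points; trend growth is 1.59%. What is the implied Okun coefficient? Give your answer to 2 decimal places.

Growth form: g_Y = g_Y* - β × Δu, so β = (g_Y* - g_Y)/Δu.
β = (1.59 + 2.44)/1.92 = 4.03/1.92 = 2.10.

β ≈ 2.10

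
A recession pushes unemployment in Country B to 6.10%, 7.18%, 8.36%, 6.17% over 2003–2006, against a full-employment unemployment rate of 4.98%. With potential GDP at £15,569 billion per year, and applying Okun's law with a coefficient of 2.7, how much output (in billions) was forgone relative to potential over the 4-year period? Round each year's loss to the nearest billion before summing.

Year 2003: gap = -2.7 × (6.1 - 4.98) = -3.024%, loss ≈ 15569 × 3.024/100 ≈ 471.
Year 2004: gap = -2.7 × (7.18 - 4.98) = -5.94%, loss ≈ 15569 × 5.94/100 ≈ 925.
Year 2005: gap = -2.7 × (8.36 - 4.98) = -9.126%, loss ≈ 15569 × 9.126/100 ≈ 1421.
Year 2006: gap = -2.7 × (6.17 - 4.98) = -3.213%, loss ≈ 15569 × 3.213/100 ≈ 500.
Total lost output = 471 + 925 + 1421 + 500 = 3317 billion.

£3,317 billion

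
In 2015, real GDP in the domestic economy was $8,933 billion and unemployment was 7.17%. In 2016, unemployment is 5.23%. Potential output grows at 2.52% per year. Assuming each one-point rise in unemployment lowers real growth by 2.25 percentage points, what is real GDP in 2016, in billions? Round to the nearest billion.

Δu = 5.23 - 7.17 = -1.94 points.
Okun's law (growth form): g_Y = g_Y* - β × Δu = 2.52 - 2.25 × (-1.94) = 2.52 + 4.365 = 6.885%.
Real GDP in the next year = 8933 × (1 + 6.885/100) = 8933 × 1.06885 ≈ 9548 billion.

$9,548 billion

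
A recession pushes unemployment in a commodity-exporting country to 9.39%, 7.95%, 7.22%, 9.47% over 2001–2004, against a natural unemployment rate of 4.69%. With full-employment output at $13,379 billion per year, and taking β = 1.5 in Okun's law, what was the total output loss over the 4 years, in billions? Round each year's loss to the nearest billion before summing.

$3,064 billion

Year 2001: gap = -1.5 × (9.39 - 4.69) = -7.05%, loss ≈ 13379 × 7.05/100 ≈ 943.
Year 2002: gap = -1.5 × (7.95 - 4.69) = -4.89%, loss ≈ 13379 × 4.89/100 ≈ 654.
Year 2003: gap = -1.5 × (7.22 - 4.69) = -3.795%, loss ≈ 13379 × 3.795/100 ≈ 508.
Year 2004: gap = -1.5 × (9.47 - 4.69) = -7.17%, loss ≈ 13379 × 7.17/100 ≈ 959.
Total lost output = 943 + 654 + 508 + 959 = 3064 billion.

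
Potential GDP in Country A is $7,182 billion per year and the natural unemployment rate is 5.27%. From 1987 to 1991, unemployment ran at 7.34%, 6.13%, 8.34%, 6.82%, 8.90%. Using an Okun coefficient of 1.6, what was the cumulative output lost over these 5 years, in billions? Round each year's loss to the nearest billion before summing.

Year 1987: gap = -1.6 × (7.34 - 5.27) = -3.312%, loss ≈ 7182 × 3.312/100 ≈ 238.
Year 1988: gap = -1.6 × (6.13 - 5.27) = -1.376%, loss ≈ 7182 × 1.376/100 ≈ 99.
Year 1989: gap = -1.6 × (8.34 - 5.27) = -4.912%, loss ≈ 7182 × 4.912/100 ≈ 353.
Year 1990: gap = -1.6 × (6.82 - 5.27) = -2.48%, loss ≈ 7182 × 2.48/100 ≈ 178.
Year 1991: gap = -1.6 × (8.9 - 5.27) = -5.808%, loss ≈ 7182 × 5.808/100 ≈ 417.
Total lost output = 238 + 99 + 353 + 178 + 417 = 1285 billion.

$1,285 billion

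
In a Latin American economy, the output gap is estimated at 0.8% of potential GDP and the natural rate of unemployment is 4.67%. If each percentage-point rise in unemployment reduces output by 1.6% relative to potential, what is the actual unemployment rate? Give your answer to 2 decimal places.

From Okun's law, u - u* = -(output gap)/β = -(0.8)/1.6 = -0.5 points.
So u = 4.67 - 0.5 = 4.17%.

4.17%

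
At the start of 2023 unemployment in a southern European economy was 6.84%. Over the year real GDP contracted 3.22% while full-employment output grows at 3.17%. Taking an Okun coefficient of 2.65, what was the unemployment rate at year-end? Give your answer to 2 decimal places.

Growth-rate Okun's law: g_Y = g_Y* - β × Δu, so Δu = (g_Y* - g_Y)/β.
Δu = (3.17 + 3.22)/2.65 = 6.39/2.65 = 2.41 percentage points.
Year-end unemployment = 6.84 + 2.41 = 9.25%.

9.25%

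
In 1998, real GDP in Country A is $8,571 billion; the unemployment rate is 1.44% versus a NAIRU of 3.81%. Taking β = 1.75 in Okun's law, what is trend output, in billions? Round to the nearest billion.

Unemployment gap = 1.44 - 3.81 = -2.37 points, so output gap = -1.75 × (-2.37) = 4.1475%.
Since Y = Y* × (1 + gap/100), Y* = 8571/1.041475 ≈ 8230 billion.

$8,230 billion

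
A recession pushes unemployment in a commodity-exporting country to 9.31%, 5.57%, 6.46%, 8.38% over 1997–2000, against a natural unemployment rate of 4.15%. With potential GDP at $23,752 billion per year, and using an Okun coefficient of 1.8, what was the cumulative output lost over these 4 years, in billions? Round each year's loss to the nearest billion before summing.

$5,609 billion

Year 1997: gap = -1.8 × (9.31 - 4.15) = -9.288%, loss ≈ 23752 × 9.288/100 ≈ 2206.
Year 1998: gap = -1.8 × (5.57 - 4.15) = -2.556%, loss ≈ 23752 × 2.556/100 ≈ 607.
Year 1999: gap = -1.8 × (6.46 - 4.15) = -4.158%, loss ≈ 23752 × 4.158/100 ≈ 988.
Year 2000: gap = -1.8 × (8.38 - 4.15) = -7.614%, loss ≈ 23752 × 7.614/100 ≈ 1808.
Total lost output = 2206 + 607 + 988 + 1808 = 5609 billion.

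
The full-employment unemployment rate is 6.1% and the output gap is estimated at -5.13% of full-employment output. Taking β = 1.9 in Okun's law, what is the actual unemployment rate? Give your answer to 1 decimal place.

8.8%

From Okun's law, u - u* = -(output gap)/β = -(-5.13)/1.9 = 2.7 points.
So u = 6.1 + 2.7 = 8.8%.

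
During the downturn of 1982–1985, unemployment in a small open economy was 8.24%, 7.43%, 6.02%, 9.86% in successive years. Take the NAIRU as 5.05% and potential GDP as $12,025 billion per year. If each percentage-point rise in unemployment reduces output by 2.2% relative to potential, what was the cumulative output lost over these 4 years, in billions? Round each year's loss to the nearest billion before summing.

$3,003 billion

Year 1982: gap = -2.2 × (8.24 - 5.05) = -7.018%, loss ≈ 12025 × 7.018/100 ≈ 844.
Year 1983: gap = -2.2 × (7.43 - 5.05) = -5.236%, loss ≈ 12025 × 5.236/100 ≈ 630.
Year 1984: gap = -2.2 × (6.02 - 5.05) = -2.134%, loss ≈ 12025 × 2.134/100 ≈ 257.
Year 1985: gap = -2.2 × (9.86 - 5.05) = -10.582%, loss ≈ 12025 × 10.582/100 ≈ 1272.
Total lost output = 844 + 630 + 257 + 1272 = 3003 billion.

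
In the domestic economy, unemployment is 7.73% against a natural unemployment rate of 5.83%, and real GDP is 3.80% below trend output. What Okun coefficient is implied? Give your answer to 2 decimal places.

β ≈ 2.00

Okun's law: output gap = -β × (u - u*).
-3.80 = -β × (7.73 - 5.83) = -β × 1.9, so β = 3.8/1.9 = 2.00.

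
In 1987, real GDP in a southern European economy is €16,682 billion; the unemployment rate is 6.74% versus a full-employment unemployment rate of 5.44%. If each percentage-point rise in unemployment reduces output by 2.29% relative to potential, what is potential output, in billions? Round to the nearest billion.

Unemployment gap = 6.74 - 5.44 = 1.3 points, so output gap = -2.29 × 1.3 = -2.977%.
Since Y = Y* × (1 + gap/100), Y* = 16682/0.97023 ≈ 17194 billion.

€17,194 billion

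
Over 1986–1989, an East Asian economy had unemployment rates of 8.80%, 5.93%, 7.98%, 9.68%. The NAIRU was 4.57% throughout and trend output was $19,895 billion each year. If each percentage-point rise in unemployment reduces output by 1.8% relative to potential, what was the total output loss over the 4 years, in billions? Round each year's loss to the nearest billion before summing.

Year 1986: gap = -1.8 × (8.8 - 4.57) = -7.614%, loss ≈ 19895 × 7.614/100 ≈ 1515.
Year 1987: gap = -1.8 × (5.93 - 4.57) = -2.448%, loss ≈ 19895 × 2.448/100 ≈ 487.
Year 1988: gap = -1.8 × (7.98 - 4.57) = -6.138%, loss ≈ 19895 × 6.138/100 ≈ 1221.
Year 1989: gap = -1.8 × (9.68 - 4.57) = -9.198%, loss ≈ 19895 × 9.198/100 ≈ 1830.
Total lost output = 1515 + 487 + 1221 + 1830 = 5053 billion.

$5,053 billion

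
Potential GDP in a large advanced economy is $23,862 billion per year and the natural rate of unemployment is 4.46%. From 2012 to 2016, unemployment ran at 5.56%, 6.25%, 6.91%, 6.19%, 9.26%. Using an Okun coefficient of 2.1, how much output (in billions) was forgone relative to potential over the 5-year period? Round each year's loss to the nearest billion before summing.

Year 2012: gap = -2.1 × (5.56 - 4.46) = -2.31%, loss ≈ 23862 × 2.31/100 ≈ 551.
Year 2013: gap = -2.1 × (6.25 - 4.46) = -3.759%, loss ≈ 23862 × 3.759/100 ≈ 897.
Year 2014: gap = -2.1 × (6.91 - 4.46) = -5.145%, loss ≈ 23862 × 5.145/100 ≈ 1228.
Year 2015: gap = -2.1 × (6.19 - 4.46) = -3.633%, loss ≈ 23862 × 3.633/100 ≈ 867.
Year 2016: gap = -2.1 × (9.26 - 4.46) = -10.08%, loss ≈ 23862 × 10.08/100 ≈ 2405.
Total lost output = 551 + 897 + 1228 + 867 + 2405 = 5948 billion.

$5,948 billion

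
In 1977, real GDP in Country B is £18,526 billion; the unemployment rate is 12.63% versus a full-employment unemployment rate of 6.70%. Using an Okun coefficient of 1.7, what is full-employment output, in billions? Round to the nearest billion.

Unemployment gap = 12.63 - 6.7 = 5.93 points, so output gap = -1.7 × 5.93 = -10.081%.
Since Y = Y* × (1 + gap/100), Y* = 18526/0.89919 ≈ 20603 billion.

£20,603 billion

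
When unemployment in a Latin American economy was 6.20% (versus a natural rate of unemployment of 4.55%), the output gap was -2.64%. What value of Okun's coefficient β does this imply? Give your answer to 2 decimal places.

Okun's law: output gap = -β × (u - u*).
-2.64 = -β × (6.2 - 4.55) = -β × 1.65, so β = 2.64/1.65 = 1.60.

β ≈ 1.60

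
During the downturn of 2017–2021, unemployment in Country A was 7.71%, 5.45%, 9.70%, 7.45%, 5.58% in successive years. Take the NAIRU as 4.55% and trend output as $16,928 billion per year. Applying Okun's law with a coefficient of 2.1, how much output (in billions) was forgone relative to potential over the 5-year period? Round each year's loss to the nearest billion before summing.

Year 2017: gap = -2.1 × (7.71 - 4.55) = -6.636%, loss ≈ 16928 × 6.636/100 ≈ 1123.
Year 2018: gap = -2.1 × (5.45 - 4.55) = -1.89%, loss ≈ 16928 × 1.89/100 ≈ 320.
Year 2019: gap = -2.1 × (9.7 - 4.55) = -10.815%, loss ≈ 16928 × 10.815/100 ≈ 1831.
Year 2020: gap = -2.1 × (7.45 - 4.55) = -6.09%, loss ≈ 16928 × 6.09/100 ≈ 1031.
Year 2021: gap = -2.1 × (5.58 - 4.55) = -2.163%, loss ≈ 16928 × 2.163/100 ≈ 366.
Total lost output = 1123 + 320 + 1831 + 1031 + 366 = 4671 billion.

$4,671 billion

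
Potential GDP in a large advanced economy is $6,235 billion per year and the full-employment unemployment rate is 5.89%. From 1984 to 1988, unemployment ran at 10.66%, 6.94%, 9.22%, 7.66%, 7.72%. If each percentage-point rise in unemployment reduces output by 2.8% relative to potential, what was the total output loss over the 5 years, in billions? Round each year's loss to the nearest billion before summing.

Year 1984: gap = -2.8 × (10.66 - 5.89) = -13.356%, loss ≈ 6235 × 13.356/100 ≈ 833.
Year 1985: gap = -2.8 × (6.94 - 5.89) = -2.94%, loss ≈ 6235 × 2.94/100 ≈ 183.
Year 1986: gap = -2.8 × (9.22 - 5.89) = -9.324%, loss ≈ 6235 × 9.324/100 ≈ 581.
Year 1987: gap = -2.8 × (7.66 - 5.89) = -4.956%, loss ≈ 6235 × 4.956/100 ≈ 309.
Year 1988: gap = -2.8 × (7.72 - 5.89) = -5.124%, loss ≈ 6235 × 5.124/100 ≈ 319.
Total lost output = 833 + 183 + 581 + 309 + 319 = 2225 billion.

$2,225 billion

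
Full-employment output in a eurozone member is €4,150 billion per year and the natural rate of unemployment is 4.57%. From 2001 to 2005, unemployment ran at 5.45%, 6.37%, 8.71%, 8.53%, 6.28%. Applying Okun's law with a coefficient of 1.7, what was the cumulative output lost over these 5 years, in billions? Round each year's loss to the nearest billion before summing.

Year 2001: gap = -1.7 × (5.45 - 4.57) = -1.496%, loss ≈ 4150 × 1.496/100 ≈ 62.
Year 2002: gap = -1.7 × (6.37 - 4.57) = -3.06%, loss ≈ 4150 × 3.06/100 ≈ 127.
Year 2003: gap = -1.7 × (8.71 - 4.57) = -7.038%, loss ≈ 4150 × 7.038/100 ≈ 292.
Year 2004: gap = -1.7 × (8.53 - 4.57) = -6.732%, loss ≈ 4150 × 6.732/100 ≈ 279.
Year 2005: gap = -1.7 × (6.28 - 4.57) = -2.907%, loss ≈ 4150 × 2.907/100 ≈ 121.
Total lost output = 62 + 127 + 292 + 279 + 121 = 881 billion.

€881 billion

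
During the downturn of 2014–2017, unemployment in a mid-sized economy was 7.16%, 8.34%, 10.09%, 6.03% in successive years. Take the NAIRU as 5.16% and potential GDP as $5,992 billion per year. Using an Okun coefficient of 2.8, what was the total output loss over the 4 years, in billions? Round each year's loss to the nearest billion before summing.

Year 2014: gap = -2.8 × (7.16 - 5.16) = -5.6%, loss ≈ 5992 × 5.6/100 ≈ 336.
Year 2015: gap = -2.8 × (8.34 - 5.16) = -8.904%, loss ≈ 5992 × 8.904/100 ≈ 534.
Year 2016: gap = -2.8 × (10.09 - 5.16) = -13.804%, loss ≈ 5992 × 13.804/100 ≈ 827.
Year 2017: gap = -2.8 × (6.03 - 5.16) = -2.436%, loss ≈ 5992 × 2.436/100 ≈ 146.
Total lost output = 336 + 534 + 827 + 146 = 1843 billion.

$1,843 billion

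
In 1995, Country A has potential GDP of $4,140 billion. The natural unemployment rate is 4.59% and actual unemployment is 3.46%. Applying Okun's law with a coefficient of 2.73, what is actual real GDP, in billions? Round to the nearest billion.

$4,268 billion

Unemployment gap = 3.46 - 4.59 = -1.13 points, so the output gap is -2.73 × (-1.13) = 3.0849%.
Actual GDP = 4140 × (1 + 3.0849/100) = 4140 × 1.030849 ≈ 4268 billion.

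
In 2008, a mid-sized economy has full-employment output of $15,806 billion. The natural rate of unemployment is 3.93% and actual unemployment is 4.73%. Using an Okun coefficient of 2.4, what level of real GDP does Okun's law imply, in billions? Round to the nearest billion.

$15,503 billion

Unemployment gap = 4.73 - 3.93 = 0.8 points, so the output gap is -2.4 × 0.8 = -1.92%.
Actual GDP = 15806 × (1 - 1.92/100) = 15806 × 0.9808 ≈ 15503 billion.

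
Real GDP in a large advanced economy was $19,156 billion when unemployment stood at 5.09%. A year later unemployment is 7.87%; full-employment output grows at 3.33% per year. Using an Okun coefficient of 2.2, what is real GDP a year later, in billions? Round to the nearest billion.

Δu = 7.87 - 5.09 = 2.78 points.
Okun's law (growth form): g_Y = g_Y* - β × Δu = 3.33 - 2.2 × (2.78) = 3.33 - 6.116 = -2.786%.
Real GDP in the next year = 19156 × (1 - 2.786/100) = 19156 × 0.97214 ≈ 18622 billion.

$18,622 billion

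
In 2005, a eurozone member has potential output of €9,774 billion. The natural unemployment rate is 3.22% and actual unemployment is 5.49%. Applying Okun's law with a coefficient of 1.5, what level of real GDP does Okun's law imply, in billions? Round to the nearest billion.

Unemployment gap = 5.49 - 3.22 = 2.27 points, so the output gap is -1.5 × 2.27 = -3.405%.
Actual GDP = 9774 × (1 - 3.405/100) = 9774 × 0.96595 ≈ 9441 billion.

€9,441 billion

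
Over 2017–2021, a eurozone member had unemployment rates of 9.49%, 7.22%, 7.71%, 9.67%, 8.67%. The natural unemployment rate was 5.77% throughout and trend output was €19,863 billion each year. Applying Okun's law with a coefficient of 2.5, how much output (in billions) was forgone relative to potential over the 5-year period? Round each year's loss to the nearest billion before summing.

€6,907 billion

Year 2017: gap = -2.5 × (9.49 - 5.77) = -9.3%, loss ≈ 19863 × 9.3/100 ≈ 1847.
Year 2018: gap = -2.5 × (7.22 - 5.77) = -3.625%, loss ≈ 19863 × 3.625/100 ≈ 720.
Year 2019: gap = -2.5 × (7.71 - 5.77) = -4.85%, loss ≈ 19863 × 4.85/100 ≈ 963.
Year 2020: gap = -2.5 × (9.67 - 5.77) = -9.75%, loss ≈ 19863 × 9.75/100 ≈ 1937.
Year 2021: gap = -2.5 × (8.67 - 5.77) = -7.25%, loss ≈ 19863 × 7.25/100 ≈ 1440.
Total lost output = 1847 + 720 + 963 + 1937 + 1440 = 6907 billion.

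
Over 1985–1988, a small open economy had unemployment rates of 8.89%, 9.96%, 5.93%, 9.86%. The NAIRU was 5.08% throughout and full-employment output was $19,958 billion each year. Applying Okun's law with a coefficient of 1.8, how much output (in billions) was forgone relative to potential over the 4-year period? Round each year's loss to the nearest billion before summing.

Year 1985: gap = -1.8 × (8.89 - 5.08) = -6.858%, loss ≈ 19958 × 6.858/100 ≈ 1369.
Year 1986: gap = -1.8 × (9.96 - 5.08) = -8.784%, loss ≈ 19958 × 8.784/100 ≈ 1753.
Year 1987: gap = -1.8 × (5.93 - 5.08) = -1.53%, loss ≈ 19958 × 1.53/100 ≈ 305.
Year 1988: gap = -1.8 × (9.86 - 5.08) = -8.604%, loss ≈ 19958 × 8.604/100 ≈ 1717.
Total lost output = 1369 + 1753 + 305 + 1717 = 5144 billion.

$5,144 billion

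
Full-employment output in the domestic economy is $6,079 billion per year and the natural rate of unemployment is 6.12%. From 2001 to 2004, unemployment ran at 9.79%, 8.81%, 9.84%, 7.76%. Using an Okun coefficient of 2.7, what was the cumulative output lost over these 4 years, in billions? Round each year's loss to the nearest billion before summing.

Year 2001: gap = -2.7 × (9.79 - 6.12) = -9.909%, loss ≈ 6079 × 9.909/100 ≈ 602.
Year 2002: gap = -2.7 × (8.81 - 6.12) = -7.263%, loss ≈ 6079 × 7.263/100 ≈ 442.
Year 2003: gap = -2.7 × (9.84 - 6.12) = -10.044%, loss ≈ 6079 × 10.044/100 ≈ 611.
Year 2004: gap = -2.7 × (7.76 - 6.12) = -4.428%, loss ≈ 6079 × 4.428/100 ≈ 269.
Total lost output = 602 + 442 + 611 + 269 = 1924 billion.

$1,924 billion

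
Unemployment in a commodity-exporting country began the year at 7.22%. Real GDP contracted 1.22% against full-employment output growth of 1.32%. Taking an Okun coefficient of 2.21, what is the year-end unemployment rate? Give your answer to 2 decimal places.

Growth-rate Okun's law: g_Y = g_Y* - β × Δu, so Δu = (g_Y* - g_Y)/β.
Δu = (1.32 + 1.22)/2.21 = 2.54/2.21 = 1.15 percentage points.
Year-end unemployment = 7.22 + 1.15 = 8.37%.

8.37%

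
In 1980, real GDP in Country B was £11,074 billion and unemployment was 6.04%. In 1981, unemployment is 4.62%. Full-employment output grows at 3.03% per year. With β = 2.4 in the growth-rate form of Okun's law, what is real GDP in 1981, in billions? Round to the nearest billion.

£11,787 billion

Δu = 4.62 - 6.04 = -1.42 points.
Okun's law (growth form): g_Y = g_Y* - β × Δu = 3.03 - 2.4 × (-1.42) = 3.03 + 3.408 = 6.438%.
Real GDP in the next year = 11074 × (1 + 6.438/100) = 11074 × 1.06438 ≈ 11787 billion.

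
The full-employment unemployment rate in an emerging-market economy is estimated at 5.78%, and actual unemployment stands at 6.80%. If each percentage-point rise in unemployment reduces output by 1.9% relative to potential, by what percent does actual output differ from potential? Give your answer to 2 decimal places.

-1.94%

The unemployment gap is 6.8 - 5.78 = 1.02 percentage points.
Okun's law gives an output gap of -1.9 × 1.02 = -1.938%, i.e. 1.94% below potential.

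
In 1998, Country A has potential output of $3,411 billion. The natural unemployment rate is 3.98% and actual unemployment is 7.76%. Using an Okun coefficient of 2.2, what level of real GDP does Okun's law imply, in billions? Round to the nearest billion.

Unemployment gap = 7.76 - 3.98 = 3.78 points, so the output gap is -2.2 × 3.78 = -8.316%.
Actual GDP = 3411 × (1 - 8.316/100) = 3411 × 0.91684 ≈ 3127 billion.

$3,127 billion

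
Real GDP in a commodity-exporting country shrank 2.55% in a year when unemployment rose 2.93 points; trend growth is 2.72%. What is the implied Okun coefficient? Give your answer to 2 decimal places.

Growth form: g_Y = g_Y* - β × Δu, so β = (g_Y* - g_Y)/Δu.
β = (2.72 + 2.55)/2.93 = 5.27/2.93 = 1.80.

β ≈ 1.80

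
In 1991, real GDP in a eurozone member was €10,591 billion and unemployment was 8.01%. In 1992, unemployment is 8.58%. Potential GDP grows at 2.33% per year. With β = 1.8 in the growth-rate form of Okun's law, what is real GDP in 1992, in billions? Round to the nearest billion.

€10,729 billion

Δu = 8.58 - 8.01 = 0.57 points.
Okun's law (growth form): g_Y = g_Y* - β × Δu = 2.33 - 1.8 × (0.57) = 2.33 - 1.026 = 1.304%.
Real GDP in the next year = 10591 × (1 + 1.304/100) = 10591 × 1.01304 ≈ 10729 billion.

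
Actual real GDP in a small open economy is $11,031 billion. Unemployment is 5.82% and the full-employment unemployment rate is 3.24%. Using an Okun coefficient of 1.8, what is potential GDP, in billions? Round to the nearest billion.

Unemployment gap = 5.82 - 3.24 = 2.58 points, so output gap = -1.8 × 2.58 = -4.644%.
Since Y = Y* × (1 + gap/100), Y* = 11031/0.95356 ≈ 11568 billion.

$11,568 billion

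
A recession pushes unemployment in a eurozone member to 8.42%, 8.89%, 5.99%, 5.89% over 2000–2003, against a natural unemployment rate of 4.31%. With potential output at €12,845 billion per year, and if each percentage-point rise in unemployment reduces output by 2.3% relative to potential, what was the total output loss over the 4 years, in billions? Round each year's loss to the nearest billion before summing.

Year 2000: gap = -2.3 × (8.42 - 4.31) = -9.453%, loss ≈ 12845 × 9.453/100 ≈ 1214.
Year 2001: gap = -2.3 × (8.89 - 4.31) = -10.534%, loss ≈ 12845 × 10.534/100 ≈ 1353.
Year 2002: gap = -2.3 × (5.99 - 4.31) = -3.864%, loss ≈ 12845 × 3.864/100 ≈ 496.
Year 2003: gap = -2.3 × (5.89 - 4.31) = -3.634%, loss ≈ 12845 × 3.634/100 ≈ 467.
Total lost output = 1214 + 1353 + 496 + 467 = 3530 billion.

€3,530 billion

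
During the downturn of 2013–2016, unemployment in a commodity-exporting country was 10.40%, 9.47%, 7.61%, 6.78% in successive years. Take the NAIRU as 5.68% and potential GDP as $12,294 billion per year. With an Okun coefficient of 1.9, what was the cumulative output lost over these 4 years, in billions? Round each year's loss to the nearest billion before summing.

$2,696 billion

Year 2013: gap = -1.9 × (10.4 - 5.68) = -8.968%, loss ≈ 12294 × 8.968/100 ≈ 1103.
Year 2014: gap = -1.9 × (9.47 - 5.68) = -7.201%, loss ≈ 12294 × 7.201/100 ≈ 885.
Year 2015: gap = -1.9 × (7.61 - 5.68) = -3.667%, loss ≈ 12294 × 3.667/100 ≈ 451.
Year 2016: gap = -1.9 × (6.78 - 5.68) = -2.09%, loss ≈ 12294 × 2.09/100 ≈ 257.
Total lost output = 1103 + 885 + 451 + 257 = 2696 billion.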